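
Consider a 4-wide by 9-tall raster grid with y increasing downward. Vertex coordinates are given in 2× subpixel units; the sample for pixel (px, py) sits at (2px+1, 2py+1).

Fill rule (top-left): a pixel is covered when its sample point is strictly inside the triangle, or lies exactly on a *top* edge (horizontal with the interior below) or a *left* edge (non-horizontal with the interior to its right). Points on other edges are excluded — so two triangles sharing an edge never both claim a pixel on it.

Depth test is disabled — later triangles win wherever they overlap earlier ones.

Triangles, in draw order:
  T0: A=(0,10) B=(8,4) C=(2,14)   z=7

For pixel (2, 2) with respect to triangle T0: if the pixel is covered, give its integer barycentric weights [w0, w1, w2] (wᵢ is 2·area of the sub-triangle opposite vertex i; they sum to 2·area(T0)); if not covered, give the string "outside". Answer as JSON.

T0:
  2·area = 44
  edge (0, 10)→(8, 4): d=(8,-6) top-left  bias=+0
  edge (8, 4)→(2, 14): d=(-6,10) right/bottom  bias=-1
  edge (2, 14)→(0, 10): d=(-2,-4) top-left  bias=+0
    (3,2)@(7, 5): e=[2,4,38] → █
    (2,3)@(5, 7): e=[6,12,26] → █
    (3,3)@(7, 7): e=[18,-8,34] → ·
    (1,4)@(3, 9): e=[10,20,14] → █
    (2,4)@(5, 9): e=[22,0,22] → ·  [on edge]
    (0,5)@(1, 11): e=[14,28,2] → █
    (2,5)@(5, 11): e=[38,-12,18] → ·
    (0,6)@(1, 13): e=[30,16,-2] → ·
    (1,6)@(3, 13): e=[42,-4,6] → ·
  covered (5 px):
    · · · ·
    · · · ·
    · · · █
    · · █ ·
    · █ · ·
    █ █ · ·
    · · · ·
    · · · ·
    · · · ·

Answer: "outside"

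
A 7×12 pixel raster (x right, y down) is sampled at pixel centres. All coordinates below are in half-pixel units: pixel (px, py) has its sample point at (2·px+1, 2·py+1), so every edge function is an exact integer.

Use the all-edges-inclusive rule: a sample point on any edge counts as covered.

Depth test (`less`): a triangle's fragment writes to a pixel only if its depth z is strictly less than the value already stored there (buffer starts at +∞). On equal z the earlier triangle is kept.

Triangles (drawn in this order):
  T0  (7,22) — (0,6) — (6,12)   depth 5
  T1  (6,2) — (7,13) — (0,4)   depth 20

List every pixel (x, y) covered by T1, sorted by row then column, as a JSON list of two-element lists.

T0:
  2·area = 54
  edge (7, 22)→(0, 6): d=(-7,-16) inclusive
  edge (0, 6)→(6, 12): d=(6,6) inclusive
  edge (6, 12)→(7, 22): d=(1,10) inclusive
    (0,3)@(1, 7): e=[9,0,45] → #  [on edge]
    (1,3)@(3, 7): e=[41,-12,25] → ·
    (0,4)@(1, 9): e=[-5,12,47] → ·
    (1,4)@(3, 9): e=[27,0,27] → #  [on edge]
    (2,4)@(5, 9): e=[59,-12,7] → ·
    (1,5)@(3, 11): e=[13,12,29] → #
    (2,5)@(5, 11): e=[45,0,9] → #  [on edge]
    (3,5)@(7, 11): e=[77,-12,-11] → ·
    (1,6)@(3, 13): e=[-1,24,31] → ·
    (2,6)@(5, 13): e=[31,12,11] → #
    (3,6)@(7, 13): e=[63,0,-9] → ·  [on edge]
    (2,7)@(5, 15): e=[17,24,13] → #
    (4,7)@(9, 15): e=[81,0,-27] → ·  [on edge]
    (5,8)@(11, 17): e=[99,0,-45] → ·  [on edge]
    (6,9)@(13, 19): e=[117,0,-63] → ·  [on edge]
  covered (7 px):
    · · · · · · ·
    · · · · · · ·
    · · · · · · ·
    # · · · · · ·
    · # · · · · ·
    · # # · · · ·
    · · # · · · ·
    · · # · · · ·
    · · # · · · ·
    · · · · · · ·
    · · · · · · ·
    · · · · · · ·
T1:
  2·area = 68
  edge (6, 2)→(7, 13): d=(1,11) inclusive
  edge (7, 13)→(0, 4): d=(-7,-9) inclusive
  edge (0, 4)→(6, 2): d=(6,-2) inclusive
    (4,0)@(9, 1): e=[-34,102,0] → ·  [on edge]
    (1,1)@(3, 3): e=[34,34,0] → #  [on edge]
    (2,1)@(5, 3): e=[12,52,4] → #
    (3,1)@(7, 3): e=[-10,70,8] → ·
    (0,2)@(1, 5): e=[58,2,8] → #
    (3,2)@(7, 5): e=[-8,56,20] → ·
    (0,3)@(1, 7): e=[60,-12,20] → ·
    (1,3)@(3, 7): e=[38,6,24] → #
    (3,3)@(7, 7): e=[-6,42,32] → ·
    (1,4)@(3, 9): e=[40,-8,36] → ·
    (2,4)@(5, 9): e=[18,10,40] → #
    (3,4)@(7, 9): e=[-4,28,44] → ·
    (3,6)@(7, 13): e=[0,0,68] → #  [on edge]
  covered (9 px):
    · · · · · · ·
    · # # · · · ·
    # # # · · · ·
    · # # · · · ·
    · · # · · · ·
    · · · · · · ·
    · · · # · · ·
    · · · · · · ·
    · · · · · · ·
    · · · · · · ·
    · · · · · · ·
    · · · · · · ·

Final: [[1,1],[2,1],[0,2],[1,2],[2,2],[1,3],[2,3],[2,4],[3,6]]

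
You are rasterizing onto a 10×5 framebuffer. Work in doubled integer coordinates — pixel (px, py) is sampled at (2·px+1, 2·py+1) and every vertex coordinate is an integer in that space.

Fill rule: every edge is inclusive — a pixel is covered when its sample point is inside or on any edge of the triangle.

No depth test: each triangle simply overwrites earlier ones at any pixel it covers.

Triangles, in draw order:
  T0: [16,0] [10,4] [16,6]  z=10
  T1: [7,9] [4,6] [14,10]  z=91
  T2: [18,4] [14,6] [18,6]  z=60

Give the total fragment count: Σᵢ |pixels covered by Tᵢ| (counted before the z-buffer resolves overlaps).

T0:
  2·area = 36  (B↔C swapped to make it positive)
  edge (16, 0)→(16, 6): d=(0,6) inclusive
  edge (16, 6)→(10, 4): d=(-6,-2) inclusive
  edge (10, 4)→(16, 0): d=(6,-4) inclusive
    (0,0)@(1, 1): e=[90,0,-54] → ·  [on edge]
    (7,0)@(15, 1): e=[6,28,2] → #
    (8,0)@(17, 1): e=[-6,32,10] → ·
    (3,1)@(7, 3): e=[54,0,-18] → ·  [on edge]
    (6,1)@(13, 3): e=[18,12,6] → #
    (8,1)@(17, 3): e=[-6,20,22] → ·
    (6,2)@(13, 5): e=[18,0,18] → #  [on edge]
    (8,2)@(17, 5): e=[-6,8,34] → ·
    (6,3)@(13, 7): e=[18,-12,30] → ·
    (7,3)@(15, 7): e=[6,-8,38] → ·
    (9,3)@(19, 7): e=[-18,0,54] → ·  [on edge]
  covered (5 px):
    · · · · · · · # · ·
    · · · · · · # # · ·
    · · · · · · # # · ·
    · · · · · · · · · ·
    · · · · · · · · · ·
T1:
  2·area = 18
  edge (7, 9)→(4, 6): d=(-3,-3) inclusive
  edge (4, 6)→(14, 10): d=(10,4) inclusive
  edge (14, 10)→(7, 9): d=(-7,-1) inclusive
    (0,1)@(1, 3): e=[0,-18,36] → ·  [on edge]
    (1,2)@(3, 5): e=[0,-6,24] → ·  [on edge]
    (2,3)@(5, 7): e=[0,6,12] → #  [on edge]
    (3,3)@(7, 7): e=[6,-2,14] → ·
    (2,4)@(5, 9): e=[-6,26,-2] → ·
    (3,4)@(7, 9): e=[0,18,0] → #  [on edge]
    (4,4)@(9, 9): e=[6,10,2] → #
    (5,4)@(11, 9): e=[12,2,4] → #
    (6,4)@(13, 9): e=[18,-6,6] → ·
  covered (4 px):
    · · · · · · · · · ·
    · · · · · · · · · ·
    · · · · · · · · · ·
    · · # · · · · · · ·
    · · · # # # · · · ·
T2:
  2·area = 8  (B↔C swapped to make it positive)
  edge (18, 4)→(18, 6): d=(0,2) inclusive
  edge (18, 6)→(14, 6): d=(-4,0) inclusive
  edge (14, 6)→(18, 4): d=(4,-2) inclusive
    (8,2)@(17, 5): e=[2,4,2] → #
    (9,2)@(19, 5): e=[-2,4,6] → ·
    (8,3)@(17, 7): e=[2,-4,10] → ·
  covered (1 px):
    · · · · · · · · · ·
    · · · · · · · · · ·
    · · · · · · · · # ·
    · · · · · · · · · ·
    · · · · · · · · · ·

Answer: 10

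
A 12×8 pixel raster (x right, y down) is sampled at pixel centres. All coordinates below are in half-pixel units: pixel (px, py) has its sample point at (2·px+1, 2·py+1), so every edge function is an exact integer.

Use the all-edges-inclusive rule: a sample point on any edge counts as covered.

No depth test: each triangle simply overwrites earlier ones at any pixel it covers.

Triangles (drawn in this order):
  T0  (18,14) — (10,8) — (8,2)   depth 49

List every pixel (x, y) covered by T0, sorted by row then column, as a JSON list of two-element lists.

T0:
  2·area = 36
  edge (18, 14)→(10, 8): d=(-8,-6) inclusive
  edge (10, 8)→(8, 2): d=(-2,-6) inclusive
  edge (8, 2)→(18, 14): d=(10,12) inclusive
    (4,2)@(9, 5): e=[18,0,18] → X  [on edge]
    (5,2)@(11, 5): e=[30,12,-6] → .
    (4,3)@(9, 7): e=[2,-4,38] → .
    (5,3)@(11, 7): e=[14,8,14] → X
    (6,3)@(13, 7): e=[26,20,-10] → .
    (5,4)@(11, 9): e=[-2,4,34] → .
    (6,4)@(13, 9): e=[10,16,10] → X
    (7,4)@(15, 9): e=[22,28,-14] → .
    (5,5)@(11, 11): e=[-18,0,54] → .  [on edge]
    (6,5)@(13, 11): e=[-6,12,30] → .
    (7,5)@(15, 11): e=[6,24,6] → X
    (8,5)@(17, 11): e=[18,36,-18] → .
  covered (5 px):
    . . . . . . . . . . . .
    . . . . . . . . . . . .
    . . . . X . . . . . . .
    . . . . . X . . . . . .
    . . . . . . X . . . . .
    . . . . . . . X . . . .
    . . . . . . . . X . . .
    . . . . . . . . . . . .

Result: [[4,2],[5,3],[6,4],[7,5],[8,6]]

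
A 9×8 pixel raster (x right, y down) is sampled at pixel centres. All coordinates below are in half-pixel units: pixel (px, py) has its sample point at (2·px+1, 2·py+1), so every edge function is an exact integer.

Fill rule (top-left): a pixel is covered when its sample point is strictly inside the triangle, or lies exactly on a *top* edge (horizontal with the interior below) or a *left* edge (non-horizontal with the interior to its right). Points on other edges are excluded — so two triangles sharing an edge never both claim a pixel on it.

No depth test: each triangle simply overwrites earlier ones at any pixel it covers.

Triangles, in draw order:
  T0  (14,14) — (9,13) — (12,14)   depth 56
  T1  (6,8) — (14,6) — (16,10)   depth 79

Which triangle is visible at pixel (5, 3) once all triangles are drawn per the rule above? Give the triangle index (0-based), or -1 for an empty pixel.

T0:
  2·area = 2  (B↔C swapped to make it positive)
  edge (14, 14)→(12, 14): d=(-2,0) right/bottom  bias=-1
  edge (12, 14)→(9, 13): d=(-3,-1) top-left  bias=+0
  edge (9, 13)→(14, 14): d=(5,1) right/bottom  bias=-1
    (1,5)@(3, 11): e=[6,0,-4] → ·  [on edge]
    (4,6)@(9, 13): e=[2,0,0] → ·  [on edge]
    (7,7)@(15, 15): e=[-2,0,4] → ·  [on edge]
  covered (0 px):
    · · · · · · · · ·
    · · · · · · · · ·
    · · · · · · · · ·
    · · · · · · · · ·
    · · · · · · · · ·
    · · · · · · · · ·
    · · · · · · · · ·
    · · · · · · · · ·
T1:
  2·area = 36
  edge (6, 8)→(14, 6): d=(8,-2) top-left  bias=+0
  edge (14, 6)→(16, 10): d=(2,4) right/bottom  bias=-1
  edge (16, 10)→(6, 8): d=(-10,-2) top-left  bias=+0
    (0,3)@(1, 7): e=[-18,54,0] → ·  [on edge]
    (5,3)@(11, 7): e=[2,14,20] → #
    (6,3)@(13, 7): e=[6,6,24] → #
    (7,3)@(15, 7): e=[10,-2,28] → ·
    (5,4)@(11, 9): e=[18,18,0] → #  [on edge]
    (7,4)@(15, 9): e=[26,2,8] → #
    (8,4)@(17, 9): e=[30,-6,12] → ·
    (5,5)@(11, 11): e=[34,22,-20] → ·
    (6,5)@(13, 11): e=[38,14,-16] → ·
    (7,5)@(15, 11): e=[42,6,-12] → ·
  covered (5 px):
    · · · · · · · · ·
    · · · · · · · · ·
    · · · · · · · · ·
    · · · · · # # · ·
    · · · · · # # # ·
    · · · · · · · · ·
    · · · · · · · · ·
    · · · · · · · · ·

Z-buffer (winner per pixel, '.' = empty):
  . . . . . . . . .
  . . . . . . . . .
  . . . . . . . . .
  . . . . . 1 1 . .
  . . . . . 1 1 1 .
  . . . . . . . . .
  . . . . . . . . .
  . . . . . . . . .

Final: 1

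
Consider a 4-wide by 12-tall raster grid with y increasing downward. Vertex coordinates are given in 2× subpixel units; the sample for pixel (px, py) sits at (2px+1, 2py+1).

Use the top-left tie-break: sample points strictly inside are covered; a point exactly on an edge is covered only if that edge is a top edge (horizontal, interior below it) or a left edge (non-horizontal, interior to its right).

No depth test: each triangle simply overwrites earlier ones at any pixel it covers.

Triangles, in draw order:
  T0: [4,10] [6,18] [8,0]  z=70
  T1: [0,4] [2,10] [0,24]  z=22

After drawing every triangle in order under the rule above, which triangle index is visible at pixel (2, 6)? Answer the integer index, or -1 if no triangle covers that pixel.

T0:
  2·area = 52  (B↔C swapped to make it positive)
  edge (4, 10)→(8, 0): d=(4,-10) top-left  bias=+0
  edge (8, 0)→(6, 18): d=(-2,18) right/bottom  bias=-1
  edge (6, 18)→(4, 10): d=(-2,-8) top-left  bias=+0
    (3,1)@(7, 3): e=[2,12,38] → X
    (3,2)@(7, 5): e=[10,8,34] → X
    (3,3)@(7, 7): e=[18,4,30] → X
    (2,4)@(5, 9): e=[6,36,10] → X
    (3,4)@(7, 9): e=[26,0,26] → .  [on edge]
    (2,5)@(5, 11): e=[14,32,6] → X
    (3,5)@(7, 11): e=[34,-4,22] → .
    (2,6)@(5, 13): e=[22,28,2] → X
    (3,6)@(7, 13): e=[42,-8,18] → .
    (2,7)@(5, 15): e=[30,24,-2] → .
  covered (6 px):
    . . . .
    . . . X
    . . . X
    . . . X
    . . X .
    . . X .
    . . X .
    . . . .
    . . . .
    . . . .
    . . . .
    . . . .
T1:
  2·area = 40
  edge (0, 4)→(2, 10): d=(2,6) right/bottom  bias=-1
  edge (2, 10)→(0, 24): d=(-2,14) right/bottom  bias=-1
  edge (0, 24)→(0, 4): d=(0,-20) top-left  bias=+0
    (1,1)@(3, 3): e=[-20,0,60] → .  [on edge]
    (0,3)@(1, 7): e=[0,20,20] → .  [on edge]
    (0,4)@(1, 9): e=[4,16,20] → X
    (1,4)@(3, 9): e=[-8,-12,60] → .
    (0,5)@(1, 11): e=[8,12,20] → X
    (1,5)@(3, 11): e=[-4,-16,60] → .
    (0,6)@(1, 13): e=[12,8,20] → X
    (1,6)@(3, 13): e=[0,-20,60] → .  [on edge]
    (0,7)@(1, 15): e=[16,4,20] → X
    (1,7)@(3, 15): e=[4,-24,60] → .
    (0,8)@(1, 17): e=[20,0,20] → .  [on edge]
    (2,9)@(5, 19): e=[0,-60,100] → .  [on edge]
  covered (4 px):
    . . . .
    . . . .
    . . . .
    . . . .
    X . . .
    X . . .
    X . . .
    X . . .
    . . . .
    . . . .
    . . . .
    . . . .

Z-buffer (winner per pixel, '.' = empty):
  . . . .
  . . . 0
  . . . 0
  . . . 0
  1 . 0 .
  1 . 0 .
  1 . 0 .
  1 . . .
  . . . .
  . . . .
  . . . .
  . . . .

Result: 0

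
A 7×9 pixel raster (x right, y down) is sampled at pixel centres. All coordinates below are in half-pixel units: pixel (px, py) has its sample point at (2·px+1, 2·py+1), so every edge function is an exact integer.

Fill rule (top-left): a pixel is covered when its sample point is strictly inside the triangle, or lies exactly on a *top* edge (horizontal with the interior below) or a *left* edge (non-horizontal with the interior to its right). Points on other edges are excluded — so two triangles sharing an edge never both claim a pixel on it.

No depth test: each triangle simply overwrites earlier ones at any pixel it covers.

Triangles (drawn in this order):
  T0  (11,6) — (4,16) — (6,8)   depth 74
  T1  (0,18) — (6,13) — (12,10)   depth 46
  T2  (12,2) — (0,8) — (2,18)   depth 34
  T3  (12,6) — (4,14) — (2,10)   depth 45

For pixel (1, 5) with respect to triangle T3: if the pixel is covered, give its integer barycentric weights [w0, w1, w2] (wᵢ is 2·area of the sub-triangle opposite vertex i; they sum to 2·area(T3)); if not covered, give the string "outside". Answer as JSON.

T0:
  2·area = 36
  edge (11, 6)→(4, 16): d=(-7,10) right/bottom  bias=-1
  edge (4, 16)→(6, 8): d=(2,-8) top-left  bias=+0
  edge (6, 8)→(11, 6): d=(5,-2) top-left  bias=+0
    (4,3)@(9, 7): e=[13,22,1] → █
    (5,3)@(11, 7): e=[-7,38,5] → ·
    (3,4)@(7, 9): e=[19,10,7] → █
    (4,4)@(9, 9): e=[-1,26,11] → ·
    (3,5)@(7, 11): e=[5,14,17] → █
    (4,5)@(9, 11): e=[-15,30,21] → ·
    (2,6)@(5, 13): e=[11,2,23] → █
    (3,6)@(7, 13): e=[-9,18,27] → ·
    (2,7)@(5, 15): e=[-3,6,33] → ·
  covered (4 px):
    · · · · · · ·
    · · · · · · ·
    · · · · · · ·
    · · · · █ · ·
    · · · █ · · ·
    · · · █ · · ·
    · · █ · · · ·
    · · · · · · ·
    · · · · · · ·
T1:
  2·area = 12
  edge (0, 18)→(6, 13): d=(6,-5) top-left  bias=+0
  edge (6, 13)→(12, 10): d=(6,-3) top-left  bias=+0
  edge (12, 10)→(0, 18): d=(-12,8) right/bottom  bias=-1
    (3,6)@(7, 13): e=[5,3,4] → █
    (4,6)@(9, 13): e=[15,9,-12] → ·
    (3,7)@(7, 15): e=[17,15,-20] → ·
  covered (1 px):
    · · · · · · ·
    · · · · · · ·
    · · · · · · ·
    · · · · · · ·
    · · · · · · ·
    · · · · · · ·
    · · · █ · · ·
    · · · · · · ·
    · · · · · · ·
T2:
  2·area = 132  (B↔C swapped to make it positive)
  edge (12, 2)→(2, 18): d=(-10,16) right/bottom  bias=-1
  edge (2, 18)→(0, 8): d=(-2,-10) top-left  bias=+0
  edge (0, 8)→(12, 2): d=(12,-6) top-left  bias=+0
    (5,1)@(11, 3): e=[6,120,6] → █
    (6,1)@(13, 3): e=[-26,140,18] → ·
    (3,2)@(7, 5): e=[50,76,6] → █
    (4,2)@(9, 5): e=[18,96,18] → █
    (5,2)@(11, 5): e=[-14,116,30] → ·
    (1,3)@(3, 7): e=[94,32,6] → █
    (2,3)@(5, 7): e=[62,52,18] → █
    (4,3)@(9, 7): e=[-2,92,42] → ·
    (0,4)@(1, 9): e=[106,8,18] → █
    (4,4)@(9, 9): e=[-22,88,66] → ·
    (0,5)@(1, 11): e=[86,4,42] → █
    (3,5)@(7, 11): e=[-10,64,78] → ·
    (0,6)@(1, 13): e=[66,0,66] → █  [on edge]
  covered (17 px):
    · · · · · · ·
    · · · · · █ ·
    · · · █ █ · ·
    · █ █ █ · · ·
    █ █ █ █ · · ·
    █ █ █ · · · ·
    █ █ █ · · · ·
    · █ · · · · ·
    · · · · · · ·
T3:
  2·area = 48
  edge (12, 6)→(4, 14): d=(-8,8) right/bottom  bias=-1
  edge (4, 14)→(2, 10): d=(-2,-4) top-left  bias=+0
  edge (2, 10)→(12, 6): d=(10,-4) top-left  bias=+0
    (6,2)@(13, 5): e=[0,54,-6] → ·  [on edge]
    (5,3)@(11, 7): e=[0,42,6] → ·  [on edge]
    (2,4)@(5, 9): e=[32,14,2] → █
    (3,4)@(7, 9): e=[16,22,10] → █
    (4,4)@(9, 9): e=[0,30,18] → ·  [on edge]
    (1,5)@(3, 11): e=[32,2,14] → █
    (3,5)@(7, 11): e=[0,18,30] → ·  [on edge]
    (1,6)@(3, 13): e=[16,-2,34] → ·
    (2,6)@(5, 13): e=[0,6,42] → ·  [on edge]
    (1,7)@(3, 15): e=[0,-6,54] → ·  [on edge]
    (0,8)@(1, 17): e=[0,-18,66] → ·  [on edge]
  covered (4 px):
    · · · · · · ·
    · · · · · · ·
    · · · · · · ·
    · · · · · · ·
    · · █ █ · · ·
    · █ █ · · · ·
    · · · · · · ·
    · · · · · · ·
    · · · · · · ·

Final: [2,14,32]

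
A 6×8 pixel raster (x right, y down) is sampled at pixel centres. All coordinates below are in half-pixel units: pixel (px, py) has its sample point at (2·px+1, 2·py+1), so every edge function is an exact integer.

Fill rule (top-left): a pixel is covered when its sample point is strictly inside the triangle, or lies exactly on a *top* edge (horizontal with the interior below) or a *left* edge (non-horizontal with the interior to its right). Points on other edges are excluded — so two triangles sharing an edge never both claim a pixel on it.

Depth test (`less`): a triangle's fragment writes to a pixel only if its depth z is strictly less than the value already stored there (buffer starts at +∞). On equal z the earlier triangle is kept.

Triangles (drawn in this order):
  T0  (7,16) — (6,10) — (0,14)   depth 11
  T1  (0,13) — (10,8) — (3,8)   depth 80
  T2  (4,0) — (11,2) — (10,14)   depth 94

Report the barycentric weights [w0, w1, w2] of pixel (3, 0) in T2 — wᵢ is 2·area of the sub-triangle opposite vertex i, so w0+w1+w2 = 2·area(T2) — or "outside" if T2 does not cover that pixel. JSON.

T0:
  2·area = 40  (B↔C swapped to make it positive)
  edge (7, 16)→(0, 14): d=(-7,-2) top-left  bias=+0
  edge (0, 14)→(6, 10): d=(6,-4) top-left  bias=+0
  edge (6, 10)→(7, 16): d=(1,6) right/bottom  bias=-1
    (2,5)@(5, 11): e=[31,2,7] → █
    (3,5)@(7, 11): e=[35,10,-5] → ·
    (1,6)@(3, 13): e=[13,6,21] → █
    (3,6)@(7, 13): e=[21,22,-3] → ·
    (1,7)@(3, 15): e=[-1,18,23] → ·
    (2,7)@(5, 15): e=[3,26,11] → █
    (3,7)@(7, 15): e=[7,34,-1] → ·
  covered (4 px):
    · · · · · ·
    · · · · · ·
    · · · · · ·
    · · · · · ·
    · · · · · ·
    · · █ · · ·
    · █ █ · · ·
    · · █ · · ·
T1:
  2·area = 35  (B↔C swapped to make it positive)
  edge (0, 13)→(3, 8): d=(3,-5) top-left  bias=+0
  edge (3, 8)→(10, 8): d=(7,0) top-left  bias=+0
  edge (10, 8)→(0, 13): d=(-10,5) right/bottom  bias=-1
    (1,4)@(3, 9): e=[3,7,25] → █
    (2,4)@(5, 9): e=[13,7,15] → █
    (3,4)@(7, 9): e=[23,7,5] → █
    (4,4)@(9, 9): e=[33,7,-5] → ·
    (1,5)@(3, 11): e=[9,21,5] → █
    (2,5)@(5, 11): e=[19,21,-5] → ·
    (3,5)@(7, 11): e=[29,21,-15] → ·
    (1,6)@(3, 13): e=[15,35,-15] → ·
  covered (4 px):
    · · · · · ·
    · · · · · ·
    · · · · · ·
    · · · · · ·
    · █ █ █ · ·
    · █ · · · ·
    · · · · · ·
    · · · · · ·
T2:
  2·area = 86
  edge (4, 0)→(11, 2): d=(7,2) right/bottom  bias=-1
  edge (11, 2)→(10, 14): d=(-1,12) right/bottom  bias=-1
  edge (10, 14)→(4, 0): d=(-6,-14) top-left  bias=+0
    (2,0)@(5, 1): e=[5,73,8] → █
    (3,0)@(7, 1): e=[1,49,36] → █
    (4,0)@(9, 1): e=[-3,25,64] → ·
    (2,1)@(5, 3): e=[19,71,-4] → ·
    (3,1)@(7, 3): e=[15,47,24] → █
    (4,1)@(9, 3): e=[11,23,52] → █
    (5,1)@(11, 3): e=[7,-1,80] → ·
    (3,2)@(7, 5): e=[29,45,12] → █
    (5,2)@(11, 5): e=[21,-3,68] → ·
    (3,3)@(7, 7): e=[43,43,0] → █  [on edge]
    (5,3)@(11, 7): e=[35,-5,56] → ·
    (3,4)@(7, 9): e=[57,41,-12] → ·
  covered (10 px):
    · · █ █ · ·
    · · · █ █ ·
    · · · █ █ ·
    · · · █ █ ·
    · · · · █ ·
    · · · · █ ·
    · · · · · ·
    · · · · · ·

Final: [49,36,1]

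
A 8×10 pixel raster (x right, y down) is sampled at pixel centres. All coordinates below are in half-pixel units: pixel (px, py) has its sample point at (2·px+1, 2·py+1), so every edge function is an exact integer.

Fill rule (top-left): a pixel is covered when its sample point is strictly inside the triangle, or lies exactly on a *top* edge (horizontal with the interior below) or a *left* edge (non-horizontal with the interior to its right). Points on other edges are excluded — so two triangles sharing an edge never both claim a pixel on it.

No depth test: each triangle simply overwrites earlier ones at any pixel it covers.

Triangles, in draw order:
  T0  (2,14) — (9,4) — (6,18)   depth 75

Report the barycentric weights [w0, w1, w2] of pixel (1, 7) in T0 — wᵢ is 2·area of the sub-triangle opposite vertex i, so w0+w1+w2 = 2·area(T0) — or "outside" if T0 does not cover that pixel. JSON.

T0:
  2·area = 68
  edge (2, 14)→(9, 4): d=(7,-10) top-left  bias=+0
  edge (9, 4)→(6, 18): d=(-3,14) right/bottom  bias=-1
  edge (6, 18)→(2, 14): d=(-4,-4) top-left  bias=+0
    (3,3)@(7, 7): e=[1,19,48] → █
    (4,3)@(9, 7): e=[21,-9,56] → ·
    (3,4)@(7, 9): e=[15,13,40] → █
    (4,4)@(9, 9): e=[35,-15,48] → ·
    (2,5)@(5, 11): e=[9,35,24] → █
    (4,5)@(9, 11): e=[49,-21,40] → ·
    (0,6)@(1, 13): e=[-17,85,0] → ·  [on edge]
    (1,6)@(3, 13): e=[3,57,8] → █
    (4,6)@(9, 13): e=[63,-27,32] → ·
    (1,7)@(3, 15): e=[17,51,0] → █  [on edge]
    (3,7)@(7, 15): e=[57,-5,16] → ·
    (1,8)@(3, 17): e=[31,45,-8] → ·
    (2,8)@(5, 17): e=[51,17,0] → █  [on edge]
    (3,9)@(7, 19): e=[85,-17,0] → ·  [on edge]
  covered (10 px):
    · · · · · · · ·
    · · · · · · · ·
    · · · · · · · ·
    · · · █ · · · ·
    · · · █ · · · ·
    · · █ █ · · · ·
    · █ █ █ · · · ·
    · █ █ · · · · ·
    · · █ · · · · ·
    · · · · · · · ·

Final: [51,0,17]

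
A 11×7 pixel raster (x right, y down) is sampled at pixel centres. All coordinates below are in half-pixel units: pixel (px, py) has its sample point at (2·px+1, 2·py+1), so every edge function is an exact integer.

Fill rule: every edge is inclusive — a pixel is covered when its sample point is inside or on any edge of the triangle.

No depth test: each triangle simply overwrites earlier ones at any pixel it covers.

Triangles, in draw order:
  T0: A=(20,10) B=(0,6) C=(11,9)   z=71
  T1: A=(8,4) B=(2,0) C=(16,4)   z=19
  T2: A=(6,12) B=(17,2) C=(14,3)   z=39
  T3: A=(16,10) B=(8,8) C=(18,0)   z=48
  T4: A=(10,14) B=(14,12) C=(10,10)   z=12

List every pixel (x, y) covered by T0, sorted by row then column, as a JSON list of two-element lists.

T0:
  2·area = 16  (B↔C swapped to make it positive)
  edge (20, 10)→(11, 9): d=(-9,-1) inclusive
  edge (11, 9)→(0, 6): d=(-11,-3) inclusive
  edge (0, 6)→(20, 10): d=(20,4) inclusive
    (2,3)@(5, 7): e=[12,4,0] → █  [on edge]
    (3,3)@(7, 7): e=[14,10,-8] → ·
    (2,4)@(5, 9): e=[-6,-18,40] → ·
    (5,4)@(11, 9): e=[0,0,16] → █  [on edge]
    (6,4)@(13, 9): e=[2,6,8] → █
    (7,4)@(15, 9): e=[4,12,0] → █  [on edge]
    (8,4)@(17, 9): e=[6,18,-8] → ·
    (5,5)@(11, 11): e=[-18,-22,56] → ·
    (6,5)@(13, 11): e=[-16,-16,48] → ·
    (7,5)@(15, 11): e=[-14,-10,40] → ·
  covered (4 px):
    · · · · · · · · · · ·
    · · · · · · · · · · ·
    · · · · · · · · · · ·
    · · █ · · · · · · · ·
    · · · · · █ █ █ · · ·
    · · · · · · · · · · ·
    · · · · · · · · · · ·
T1:
  2·area = 32
  edge (8, 4)→(2, 0): d=(-6,-4) inclusive
  edge (2, 0)→(16, 4): d=(14,4) inclusive
  edge (16, 4)→(8, 4): d=(-8,0) inclusive
    (2,0)@(5, 1): e=[6,2,24] → █
    (3,0)@(7, 1): e=[14,-6,24] → ·
    (2,1)@(5, 3): e=[-6,30,8] → ·
    (3,1)@(7, 3): e=[2,22,8] → █
    (4,1)@(9, 3): e=[10,14,8] → █
    (5,1)@(11, 3): e=[18,6,8] → █
    (6,1)@(13, 3): e=[26,-2,8] → ·
    (3,2)@(7, 5): e=[-10,50,-8] → ·
    (4,2)@(9, 5): e=[-2,42,-8] → ·
    (5,2)@(11, 5): e=[6,34,-8] → ·
  covered (4 px):
    · · █ · · · · · · · ·
    · · · █ █ █ · · · · ·
    · · · · · · · · · · ·
    · · · · · · · · · · ·
    · · · · · · · · · · ·
    · · · · · · · · · · ·
    · · · · · · · · · · ·
T2:
  2·area = 19  (B↔C swapped to make it positive)
  edge (6, 12)→(14, 3): d=(8,-9) inclusive
  edge (14, 3)→(17, 2): d=(3,-1) inclusive
  edge (17, 2)→(6, 12): d=(-11,10) inclusive
    (7,1)@(15, 3): e=[9,1,9] → █
    (8,1)@(17, 3): e=[27,3,-11] → ·
    (6,2)@(13, 5): e=[7,5,7] → █
    (7,2)@(15, 5): e=[25,7,-13] → ·
    (5,3)@(11, 7): e=[5,9,5] → █
    (6,3)@(13, 7): e=[23,11,-15] → ·
    (4,4)@(9, 9): e=[3,13,3] → █
    (5,4)@(11, 9): e=[21,15,-17] → ·
    (3,5)@(7, 11): e=[1,17,1] → █
    (4,5)@(9, 11): e=[19,19,-19] → ·
    (3,6)@(7, 13): e=[17,23,-21] → ·
  covered (5 px):
    · · · · · · · · · · ·
    · · · · · · · █ · · ·
    · · · · · · █ · · · ·
    · · · · · █ · · · · ·
    · · · · █ · · · · · ·
    · · · █ · · · · · · ·
    · · · · · · · · · · ·
T3:
  2·area = 84
  edge (16, 10)→(8, 8): d=(-8,-2) inclusive
  edge (8, 8)→(18, 0): d=(10,-8) inclusive
  edge (18, 0)→(16, 10): d=(-2,10) inclusive
    (8,0)@(17, 1): e=[74,2,8] → █
    (9,0)@(19, 1): e=[78,18,-12] → ·
    (7,1)@(15, 3): e=[54,6,24] → █
    (9,1)@(19, 3): e=[62,38,-16] → ·
    (6,2)@(13, 5): e=[34,10,40] → █
    (8,2)@(17, 5): e=[42,42,0] → █  [on edge]
    (9,2)@(19, 5): e=[46,58,-20] → ·
    (5,3)@(11, 7): e=[14,14,56] → █
    (8,3)@(17, 7): e=[26,62,-4] → ·
    (5,4)@(11, 9): e=[-2,34,52] → ·
    (6,4)@(13, 9): e=[2,50,32] → █
    (8,4)@(17, 9): e=[10,82,-8] → ·
  covered (11 px):
    · · · · · · · · █ · ·
    · · · · · · · █ █ · ·
    · · · · · · █ █ █ · ·
    · · · · · █ █ █ · · ·
    · · · · · · █ █ · · ·
    · · · · · · · · · · ·
    · · · · · · · · · · ·
T4:
  2·area = 16  (B↔C swapped to make it positive)
  edge (10, 14)→(10, 10): d=(0,-4) inclusive
  edge (10, 10)→(14, 12): d=(4,2) inclusive
  edge (14, 12)→(10, 14): d=(-4,2) inclusive
    (5,5)@(11, 11): e=[4,2,10] → █
    (6,5)@(13, 11): e=[12,-2,6] → ·
    (5,6)@(11, 13): e=[4,10,2] → █
    (6,6)@(13, 13): e=[12,6,-2] → ·
  covered (2 px):
    · · · · · · · · · · ·
    · · · · · · · · · · ·
    · · · · · · · · · · ·
    · · · · · · · · · · ·
    · · · · · · · · · · ·
    · · · · · █ · · · · ·
    · · · · · █ · · · · ·

Result: [[2,3],[5,4],[6,4],[7,4]]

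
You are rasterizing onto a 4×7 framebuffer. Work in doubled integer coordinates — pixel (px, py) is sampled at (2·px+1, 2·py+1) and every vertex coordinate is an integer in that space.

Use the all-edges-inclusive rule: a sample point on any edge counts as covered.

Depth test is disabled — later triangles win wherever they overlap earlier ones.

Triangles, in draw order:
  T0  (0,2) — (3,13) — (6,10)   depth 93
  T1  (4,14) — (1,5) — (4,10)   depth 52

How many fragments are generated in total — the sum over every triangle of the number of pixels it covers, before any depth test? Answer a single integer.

T0:
  2·area = 42  (B↔C swapped to make it positive)
  edge (0, 2)→(6, 10): d=(6,8) inclusive
  edge (6, 10)→(3, 13): d=(-3,3) inclusive
  edge (3, 13)→(0, 2): d=(-3,-11) inclusive
    (0,2)@(1, 5): e=[10,30,2] → #
    (1,2)@(3, 5): e=[-6,24,24] → ·
    (0,3)@(1, 7): e=[22,24,-4] → ·
    (1,3)@(3, 7): e=[6,18,18] → #
    (2,3)@(5, 7): e=[-10,12,40] → ·
    (1,4)@(3, 9): e=[18,12,12] → #
    (2,4)@(5, 9): e=[2,6,34] → #
    (3,4)@(7, 9): e=[-14,0,56] → ·  [on edge]
    (1,5)@(3, 11): e=[30,6,6] → #
    (2,5)@(5, 11): e=[14,0,28] → #  [on edge]
    (3,5)@(7, 11): e=[-2,-6,50] → ·
    (1,6)@(3, 13): e=[42,0,0] → #  [on edge]
  covered (7 px):
    · · · ·
    · · · ·
    # · · ·
    · # · ·
    · # # ·
    · # # ·
    · # · ·
T1:
  2·area = 12
  edge (4, 14)→(1, 5): d=(-3,-9) inclusive
  edge (1, 5)→(4, 10): d=(3,5) inclusive
  edge (4, 10)→(4, 14): d=(0,4) inclusive
    (0,2)@(1, 5): e=[0,0,12] → #  [on edge]
    (1,2)@(3, 5): e=[18,-10,4] → ·
    (0,3)@(1, 7): e=[-6,6,12] → ·
    (1,4)@(3, 9): e=[6,2,4] → #
    (2,4)@(5, 9): e=[24,-8,-4] → ·
    (1,5)@(3, 11): e=[0,8,4] → #  [on edge]
    (2,5)@(5, 11): e=[18,-2,-4] → ·
    (1,6)@(3, 13): e=[-6,14,4] → ·
  covered (3 px):
    · · · ·
    · · · ·
    # · · ·
    · · · ·
    · # · ·
    · # · ·
    · · · ·

Final: 10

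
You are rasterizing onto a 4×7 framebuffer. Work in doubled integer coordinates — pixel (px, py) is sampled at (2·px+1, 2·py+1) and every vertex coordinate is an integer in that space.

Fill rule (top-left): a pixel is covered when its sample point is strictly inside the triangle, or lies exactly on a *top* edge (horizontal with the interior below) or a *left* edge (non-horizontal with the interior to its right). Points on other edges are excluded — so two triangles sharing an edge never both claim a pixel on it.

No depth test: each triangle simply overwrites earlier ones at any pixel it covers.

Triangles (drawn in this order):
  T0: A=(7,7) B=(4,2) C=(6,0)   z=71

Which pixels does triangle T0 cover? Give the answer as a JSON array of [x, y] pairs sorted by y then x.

T0:
  2·area = 16
  edge (7, 7)→(4, 2): d=(-3,-5) top-left  bias=+0
  edge (4, 2)→(6, 0): d=(2,-2) top-left  bias=+0
  edge (6, 0)→(7, 7): d=(1,7) right/bottom  bias=-1
    (2,0)@(5, 1): e=[8,0,8] → X  [on edge]
    (3,0)@(7, 1): e=[18,4,-6] → .
    (1,1)@(3, 3): e=[-8,0,24] → .  [on edge]
    (2,1)@(5, 3): e=[2,4,10] → X
    (3,1)@(7, 3): e=[12,8,-4] → .
    (0,2)@(1, 5): e=[-24,0,40] → .  [on edge]
    (2,2)@(5, 5): e=[-4,8,12] → .
    (3,3)@(7, 7): e=[0,16,0] → .  [on edge]
  covered (2 px):
    . . X .
    . . X .
    . . . .
    . . . .
    . . . .
    . . . .
    . . . .

Result: [[2,0],[2,1]]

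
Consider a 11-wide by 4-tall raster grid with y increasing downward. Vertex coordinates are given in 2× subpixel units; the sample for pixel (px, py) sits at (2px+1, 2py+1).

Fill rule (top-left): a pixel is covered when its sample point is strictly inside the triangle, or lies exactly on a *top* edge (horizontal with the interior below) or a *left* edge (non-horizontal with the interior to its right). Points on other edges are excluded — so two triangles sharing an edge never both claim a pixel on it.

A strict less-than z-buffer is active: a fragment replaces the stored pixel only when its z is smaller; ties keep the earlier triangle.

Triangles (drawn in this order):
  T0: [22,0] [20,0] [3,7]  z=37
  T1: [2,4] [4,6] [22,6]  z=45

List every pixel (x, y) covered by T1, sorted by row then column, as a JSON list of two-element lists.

T0:
  2·area = 14  (B↔C swapped to make it positive)
  edge (22, 0)→(3, 7): d=(-19,7) right/bottom  bias=-1
  edge (3, 7)→(20, 0): d=(17,-7) top-left  bias=+0
  edge (20, 0)→(22, 0): d=(2,0) top-left  bias=+0
    (9,0)@(19, 1): e=[2,10,2] → #
    (10,0)@(21, 1): e=[-12,24,2] → ·
    (6,1)@(13, 3): e=[6,2,6] → #
    (7,1)@(15, 3): e=[-8,16,6] → ·
    (9,1)@(19, 3): e=[-36,44,6] → ·
    (6,2)@(13, 5): e=[-32,36,10] → ·
    (1,3)@(3, 7): e=[0,0,14] → ·  [on edge]
  covered (2 px):
    · · · · · · · · · # ·
    · · · · · · # · · · ·
    · · · · · · · · · · ·
    · · · · · · · · · · ·
T1:
  2·area = 36  (B↔C swapped to make it positive)
  edge (2, 4)→(22, 6): d=(20,2) right/bottom  bias=-1
  edge (22, 6)→(4, 6): d=(-18,0) right/bottom  bias=-1
  edge (4, 6)→(2, 4): d=(-2,-2) top-left  bias=+0
    (0,1)@(1, 3): e=[-18,54,0] → ·  [on edge]
    (1,2)@(3, 5): e=[18,18,0] → #  [on edge]
    (2,2)@(5, 5): e=[14,18,4] → #
    (3,2)@(7, 5): e=[10,18,8] → #
    (4,2)@(9, 5): e=[6,18,12] → #
    (5,2)@(11, 5): e=[2,18,16] → #
    (6,2)@(13, 5): e=[-2,18,20] → ·
    (1,3)@(3, 7): e=[58,-18,-4] → ·
    (2,3)@(5, 7): e=[54,-18,0] → ·  [on edge]
    (3,3)@(7, 7): e=[50,-18,4] → ·
    (4,3)@(9, 7): e=[46,-18,8] → ·
    (5,3)@(11, 7): e=[42,-18,12] → ·
  covered (5 px):
    · · · · · · · · · · ·
    · · · · · · · · · · ·
    · # # # # # · · · · ·
    · · · · · · · · · · ·

Final: [[1,2],[2,2],[3,2],[4,2],[5,2]]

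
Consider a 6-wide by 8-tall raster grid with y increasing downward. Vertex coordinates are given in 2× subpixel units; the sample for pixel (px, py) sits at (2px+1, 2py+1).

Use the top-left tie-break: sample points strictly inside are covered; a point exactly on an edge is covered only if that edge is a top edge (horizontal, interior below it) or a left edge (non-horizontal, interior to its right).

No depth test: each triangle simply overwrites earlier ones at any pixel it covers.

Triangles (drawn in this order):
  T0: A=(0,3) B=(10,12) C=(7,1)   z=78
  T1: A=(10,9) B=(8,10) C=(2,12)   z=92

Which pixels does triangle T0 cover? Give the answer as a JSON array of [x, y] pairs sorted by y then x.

T0:
  2·area = 83  (B↔C swapped to make it positive)
  edge (0, 3)→(7, 1): d=(7,-2) top-left  bias=+0
  edge (7, 1)→(10, 12): d=(3,11) right/bottom  bias=-1
  edge (10, 12)→(0, 3): d=(-10,-9) top-left  bias=+0
    (3,0)@(7, 1): e=[0,0,83] → ·  [on edge]
    (0,1)@(1, 3): e=[2,72,9] → █
    (1,1)@(3, 3): e=[6,50,27] → █
    (2,1)@(5, 3): e=[10,28,45] → █
    (3,1)@(7, 3): e=[14,6,63] → █
    (4,1)@(9, 3): e=[18,-16,81] → ·
    (0,2)@(1, 5): e=[16,78,-11] → ·
    (1,2)@(3, 5): e=[20,56,7] → █
    (4,2)@(9, 5): e=[32,-10,61] → ·
    (1,3)@(3, 7): e=[34,62,-13] → ·
    (2,3)@(5, 7): e=[38,40,5] → █
    (4,3)@(9, 7): e=[46,-4,41] → ·
  covered (12 px):
    · · · · · ·
    █ █ █ █ · ·
    · █ █ █ · ·
    · · █ █ · ·
    · · · █ █ ·
    · · · · █ ·
    · · · · · ·
    · · · · · ·
T1:
  2·area = 2
  edge (10, 9)→(8, 10): d=(-2,1) right/bottom  bias=-1
  edge (8, 10)→(2, 12): d=(-6,2) right/bottom  bias=-1
  edge (2, 12)→(10, 9): d=(8,-3) top-left  bias=+0
    (5,4)@(11, 9): e=[-1,0,3] → ·  [on edge]
    (2,5)@(5, 11): e=[1,0,1] → ·  [on edge]
  covered (0 px):
    · · · · · ·
    · · · · · ·
    · · · · · ·
    · · · · · ·
    · · · · · ·
    · · · · · ·
    · · · · · ·
    · · · · · ·

Answer: [[0,1],[1,1],[2,1],[3,1],[1,2],[2,2],[3,2],[2,3],[3,3],[3,4],[4,4],[4,5]]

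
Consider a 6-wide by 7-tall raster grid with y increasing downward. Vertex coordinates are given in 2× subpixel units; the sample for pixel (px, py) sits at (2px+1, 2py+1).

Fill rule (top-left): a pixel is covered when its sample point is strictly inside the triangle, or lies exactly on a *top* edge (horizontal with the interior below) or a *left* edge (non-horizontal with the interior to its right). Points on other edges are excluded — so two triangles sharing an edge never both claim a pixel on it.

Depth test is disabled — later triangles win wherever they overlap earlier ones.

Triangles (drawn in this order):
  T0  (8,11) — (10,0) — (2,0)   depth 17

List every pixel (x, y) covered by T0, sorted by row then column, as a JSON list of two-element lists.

T0:
  2·area = 88  (B↔C swapped to make it positive)
  edge (8, 11)→(2, 0): d=(-6,-11) top-left  bias=+0
  edge (2, 0)→(10, 0): d=(8,0) top-left  bias=+0
  edge (10, 0)→(8, 11): d=(-2,11) right/bottom  bias=-1
    (1,0)@(3, 1): e=[5,8,75] → █
    (2,0)@(5, 1): e=[27,8,53] → █
    (3,0)@(7, 1): e=[49,8,31] → █
    (4,0)@(9, 1): e=[71,8,9] → █
    (5,0)@(11, 1): e=[93,8,-13] → ·
    (1,1)@(3, 3): e=[-7,24,71] → ·
    (2,1)@(5, 3): e=[15,24,49] → █
    (5,1)@(11, 3): e=[81,24,-17] → ·
    (2,2)@(5, 5): e=[3,40,45] → █
    (5,2)@(11, 5): e=[69,40,-21] → ·
    (2,3)@(5, 7): e=[-9,56,41] → ·
    (3,3)@(7, 7): e=[13,56,19] → █
  covered (12 px):
    · █ █ █ █ ·
    · · █ █ █ ·
    · · █ █ █ ·
    · · · █ · ·
    · · · █ · ·
    · · · · · ·
    · · · · · ·

Final: [[1,0],[2,0],[3,0],[4,0],[2,1],[3,1],[4,1],[2,2],[3,2],[4,2],[3,3],[3,4]]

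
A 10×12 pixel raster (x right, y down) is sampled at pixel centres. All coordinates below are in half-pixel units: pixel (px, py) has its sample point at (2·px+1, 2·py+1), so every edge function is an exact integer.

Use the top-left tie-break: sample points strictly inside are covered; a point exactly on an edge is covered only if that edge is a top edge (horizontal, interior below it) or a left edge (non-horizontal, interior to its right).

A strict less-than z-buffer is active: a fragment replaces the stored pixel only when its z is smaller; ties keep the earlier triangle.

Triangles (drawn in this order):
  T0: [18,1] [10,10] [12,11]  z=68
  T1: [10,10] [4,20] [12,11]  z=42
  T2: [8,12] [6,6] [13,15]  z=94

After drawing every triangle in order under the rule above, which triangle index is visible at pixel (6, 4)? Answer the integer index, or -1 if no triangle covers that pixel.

T0:
  2·area = 26  (B↔C swapped to make it positive)
  edge (18, 1)→(12, 11): d=(-6,10) right/bottom  bias=-1
  edge (12, 11)→(10, 10): d=(-2,-1) top-left  bias=+0
  edge (10, 10)→(18, 1): d=(8,-9) top-left  bias=+0
    (7,2)@(15, 5): e=[6,15,5] → #
    (8,2)@(17, 5): e=[-14,17,23] → ·
    (6,3)@(13, 7): e=[14,9,3] → #
    (7,3)@(15, 7): e=[-6,11,21] → ·
    (5,4)@(11, 9): e=[22,3,1] → #
    (7,4)@(15, 9): e=[-18,7,37] → ·
    (5,5)@(11, 11): e=[10,-1,17] → ·
    (6,5)@(13, 11): e=[-10,1,35] → ·
  covered (4 px):
    · · · · · · · · · ·
    · · · · · · · · · ·
    · · · · · · · # · ·
    · · · · · · # · · ·
    · · · · · # # · · ·
    · · · · · · · · · ·
    · · · · · · · · · ·
    · · · · · · · · · ·
    · · · · · · · · · ·
    · · · · · · · · · ·
    · · · · · · · · · ·
    · · · · · · · · · ·
T1:
  2·area = 26  (B↔C swapped to make it positive)
  edge (10, 10)→(12, 11): d=(2,1) right/bottom  bias=-1
  edge (12, 11)→(4, 20): d=(-8,9) right/bottom  bias=-1
  edge (4, 20)→(10, 10): d=(6,-10) top-left  bias=+0
    (6,2)@(13, 5): e=[-13,39,0] → ·  [on edge]
    (5,5)@(11, 11): e=[1,9,16] → #
    (6,5)@(13, 11): e=[-1,-9,36] → ·
    (4,6)@(9, 13): e=[7,11,8] → #
    (5,6)@(11, 13): e=[5,-7,28] → ·
    (3,7)@(7, 15): e=[13,13,0] → #  [on edge]
    (4,7)@(9, 15): e=[11,-5,20] → ·
    (3,8)@(7, 17): e=[17,-3,12] → ·
  covered (3 px):
    · · · · · · · · · ·
    · · · · · · · · · ·
    · · · · · · · · · ·
    · · · · · · · · · ·
    · · · · · · · · · ·
    · · · · · # · · · ·
    · · · · # · · · · ·
    · · · # · · · · · ·
    · · · · · · · · · ·
    · · · · · · · · · ·
    · · · · · · · · · ·
    · · · · · · · · · ·
T2:
  2·area = 24
  edge (8, 12)→(6, 6): d=(-2,-6) top-left  bias=+0
  edge (6, 6)→(13, 15): d=(7,9) right/bottom  bias=-1
  edge (13, 15)→(8, 12): d=(-5,-3) top-left  bias=+0
    (2,1)@(5, 3): e=[0,-12,36] → ·  [on edge]
    (1,4)@(3, 9): e=[-24,48,0] → ·  [on edge]
    (3,4)@(7, 9): e=[0,12,12] → #  [on edge]
    (4,4)@(9, 9): e=[12,-6,18] → ·
    (3,5)@(7, 11): e=[-4,26,2] → ·
    (4,5)@(9, 11): e=[8,8,8] → #
    (5,5)@(11, 11): e=[20,-10,14] → ·
    (4,6)@(9, 13): e=[4,22,-2] → ·
    (5,6)@(11, 13): e=[16,4,4] → #
    (6,6)@(13, 13): e=[28,-14,10] → ·
    (4,7)@(9, 15): e=[0,36,-12] → ·  [on edge]
    (5,7)@(11, 15): e=[12,18,-6] → ·
    (6,7)@(13, 15): e=[24,0,0] → ·  [on edge]
    (5,10)@(11, 21): e=[0,60,-36] → ·  [on edge]
  covered (3 px):
    · · · · · · · · · ·
    · · · · · · · · · ·
    · · · · · · · · · ·
    · · · · · · · · · ·
    · · · # · · · · · ·
    · · · · # · · · · ·
    · · · · · # · · · ·
    · · · · · · · · · ·
    · · · · · · · · · ·
    · · · · · · · · · ·
    · · · · · · · · · ·
    · · · · · · · · · ·

Z-buffer (winner per pixel, '.' = empty):
  . . . . . . . . . .
  . . . . . . . . . .
  . . . . . . . 0 . .
  . . . . . . 0 . . .
  . . . 2 . 0 0 . . .
  . . . . 2 1 . . . .
  . . . . 1 2 . . . .
  . . . 1 . . . . . .
  . . . . . . . . . .
  . . . . . . . . . .
  . . . . . . . . . .
  . . . . . . . . . .

Result: 0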